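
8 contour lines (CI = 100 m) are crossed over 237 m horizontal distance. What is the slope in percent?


elevation change = 8 * 100 = 800 m
slope = 800 / 237 * 100 = 337.6%

337.6%


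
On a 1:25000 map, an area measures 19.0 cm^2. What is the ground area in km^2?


ground_area = 19.0 * (25000/100)^2 = 1187500.0 m^2 = 1.1875 km^2 ≈ 1.188 km^2

1.188 km^2


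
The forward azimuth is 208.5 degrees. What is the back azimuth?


back azimuth = (208.5 + 180) mod 360 = 28.5 degrees

28.5 degrees


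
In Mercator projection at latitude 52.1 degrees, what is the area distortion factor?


area_distortion = 1/cos^2(52.1) = 2.65

2.65


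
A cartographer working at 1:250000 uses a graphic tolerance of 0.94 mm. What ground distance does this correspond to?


ground = 0.94 mm * 250000 / 1000 = 235.0 m

235.0 m


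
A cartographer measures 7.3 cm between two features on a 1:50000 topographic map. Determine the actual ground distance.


ground = 7.3 cm * 50000 / 100 = 3650.0 m = 3.65 km

3.65 km


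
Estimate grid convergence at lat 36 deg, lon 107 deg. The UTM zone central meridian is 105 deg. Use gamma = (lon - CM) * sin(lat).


gamma = (107 - 105) * sin(36) = 2 * 0.587785 = 1.176 degrees

1.176 degrees


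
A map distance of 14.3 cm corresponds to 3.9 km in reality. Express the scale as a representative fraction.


ground = 3.9 km = 390000 cm; RF denominator = ground / map = 390000 / 14.3 ≈ 27273; RF = 1:27273

1:27273


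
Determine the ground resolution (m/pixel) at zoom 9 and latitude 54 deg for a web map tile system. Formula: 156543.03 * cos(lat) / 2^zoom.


res = 156543.03 * cos(54) / 2^9 = 156543.03 * 0.58778525 / 512 = 179.71 m/pixel

179.71 m/pixel


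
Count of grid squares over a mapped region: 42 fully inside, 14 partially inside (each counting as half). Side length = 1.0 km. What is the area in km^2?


effective squares = 42 + 14 * 0.5 = 49.0
area = 49.0 * 1.0 = 49.0 km^2

49.0 km^2


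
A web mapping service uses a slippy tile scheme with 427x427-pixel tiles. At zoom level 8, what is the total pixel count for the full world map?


tiles per axis = 2^8 = 256
total tiles = 256^2 = 65536
pixels per axis = 256 * 427 = 109312
total pixels = 109312^2 = 11949113344

11949113344 pixels


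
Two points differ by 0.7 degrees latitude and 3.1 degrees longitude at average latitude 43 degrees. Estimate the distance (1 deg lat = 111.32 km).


dlat_km = 0.7 * 111.32 = 77.924
dlon_km = 3.1 * 111.32 * cos(43) ≈ 252.384
dist = sqrt(77.924^2 + 252.384^2) ≈ 264.1 km

264.1 km


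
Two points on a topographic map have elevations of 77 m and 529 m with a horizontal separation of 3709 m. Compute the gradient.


gradient = (529 - 77) / 3709 = 452 / 3709 = 0.1219

0.1219


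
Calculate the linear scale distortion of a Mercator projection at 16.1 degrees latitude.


SF = 1 / cos(16.1) = 1 / 0.960779 = 1.041

1.041


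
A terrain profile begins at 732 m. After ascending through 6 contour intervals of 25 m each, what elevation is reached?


elevation = 732 + 6 * 25 = 882 m

882 m


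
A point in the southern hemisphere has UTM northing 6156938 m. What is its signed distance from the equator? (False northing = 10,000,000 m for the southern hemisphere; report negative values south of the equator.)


For southern: actual = 6156938 - 10000000 = -3843062 m

-3843062 m


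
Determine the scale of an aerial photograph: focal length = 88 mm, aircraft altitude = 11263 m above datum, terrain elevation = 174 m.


scale = f / (H - h) = 88 mm / 11089 m = 88 / 11089000 = 1:126011

1:126011


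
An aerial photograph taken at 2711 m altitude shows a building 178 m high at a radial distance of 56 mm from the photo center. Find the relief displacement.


d = h * r / H = 178 * 56 / 2711 = 3.68 mm

3.68 mm


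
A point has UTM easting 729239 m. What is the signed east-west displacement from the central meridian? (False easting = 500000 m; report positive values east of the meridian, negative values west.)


displacement = 729239 - 500000 = 229239 m

229239 m


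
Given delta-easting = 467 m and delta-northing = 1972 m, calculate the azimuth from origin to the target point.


az = atan2(467, 1972) = 13.3 deg
adjusted to 0-360: 13.3 degrees

13.3 degrees


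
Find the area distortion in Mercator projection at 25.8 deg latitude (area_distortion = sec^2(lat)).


area_distortion = 1/cos^2(25.8) = 1.234

1.234


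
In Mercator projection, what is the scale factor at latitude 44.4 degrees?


SF = 1 / cos(44.4) = 1 / 0.714473 = 1.4

1.4


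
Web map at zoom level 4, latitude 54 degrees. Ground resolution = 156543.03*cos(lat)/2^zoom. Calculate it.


res = 156543.03 * cos(54) / 2^4 = 156543.03 * 0.58778525 / 16 = 5750.86 m/pixel

5750.86 m/pixel


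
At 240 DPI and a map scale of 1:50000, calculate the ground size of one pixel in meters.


pixel_cm = 2.54 / 240 ≈ 0.010583 cm
ground = pixel_cm * 50000 / 100 = 2.54 * 50000 / (240 * 100) = 127000 / 24000 ≈ 5.29 m

5.29 m


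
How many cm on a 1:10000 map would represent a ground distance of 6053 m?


map_cm = 6053 * 100 / 10000 = 60.53 cm

60.53 cm


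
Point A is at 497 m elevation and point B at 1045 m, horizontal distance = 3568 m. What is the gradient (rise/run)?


gradient = (1045 - 497) / 3568 = 548 / 3568 = 0.1536

0.1536


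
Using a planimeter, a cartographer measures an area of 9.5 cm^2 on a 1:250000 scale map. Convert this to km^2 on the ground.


ground_area = 9.5 * (250000/100)^2 = 59375000.0 m^2 = 59.375 km^2

59.375 km^2


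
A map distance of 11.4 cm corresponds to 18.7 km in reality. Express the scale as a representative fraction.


ground = 18.7 km = 1870000 cm; RF denominator = ground / map = 1870000 / 11.4 ≈ 164035; RF = 1:164035

1:164035


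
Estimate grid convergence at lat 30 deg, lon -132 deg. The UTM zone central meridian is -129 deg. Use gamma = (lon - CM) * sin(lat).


gamma = (-132 - -129) * sin(30) = -3 * 0.5 = -1.5 degrees

-1.5 degrees


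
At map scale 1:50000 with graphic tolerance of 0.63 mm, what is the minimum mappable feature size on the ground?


ground = 0.63 mm * 50000 / 1000 = 31.5 m

31.5 m


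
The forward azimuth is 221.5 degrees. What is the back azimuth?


back azimuth = (221.5 + 180) mod 360 = 41.5 degrees

41.5 degrees


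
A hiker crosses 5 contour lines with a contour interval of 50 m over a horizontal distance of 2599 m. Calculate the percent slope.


elevation change = 5 * 50 = 250 m
slope = 250 / 2599 * 100 = 9.6%

9.6%


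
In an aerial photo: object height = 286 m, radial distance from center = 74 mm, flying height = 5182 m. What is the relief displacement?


d = h * r / H = 286 * 74 / 5182 = 4.08 mm

4.08 mm


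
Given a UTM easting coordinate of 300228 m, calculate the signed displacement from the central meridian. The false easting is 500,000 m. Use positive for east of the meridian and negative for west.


displacement = 300228 - 500000 = -199772 m

-199772 m


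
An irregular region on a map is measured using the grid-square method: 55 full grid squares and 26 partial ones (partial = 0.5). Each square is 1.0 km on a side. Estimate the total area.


effective squares = 55 + 26 * 0.5 = 68.0
area = 68.0 * 1.0 = 68.0 km^2

68.0 km^2


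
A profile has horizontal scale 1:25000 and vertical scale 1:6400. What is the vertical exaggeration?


VE = horizontal_scale / vertical_scale = 25000 / 6400 = 3.90625 ≈ 3.9

3.9x


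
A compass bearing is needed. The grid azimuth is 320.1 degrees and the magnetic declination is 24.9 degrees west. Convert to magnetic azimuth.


magnetic azimuth = grid azimuth - declination (east +ve)
mag_az = 320.1 - -24.9 = 345.0 degrees

345.0 degrees


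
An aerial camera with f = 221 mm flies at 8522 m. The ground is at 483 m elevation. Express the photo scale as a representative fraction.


scale = f / (H - h) = 221 mm / 8039 m = 221 / 8039000 = 1:36376

1:36376


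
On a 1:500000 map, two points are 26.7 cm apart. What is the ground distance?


ground = 26.7 cm * 500000 / 100 = 133500.0 m = 133.5 km

133.5 km


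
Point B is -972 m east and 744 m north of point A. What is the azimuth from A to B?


az = atan2(-972, 744) = -52.6 deg
adjusted to 0-360: 307.4 degrees

307.4 degrees


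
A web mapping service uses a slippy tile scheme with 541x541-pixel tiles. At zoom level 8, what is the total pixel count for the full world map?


tiles per axis = 2^8 = 256
total tiles = 256^2 = 65536
pixels per axis = 256 * 541 = 138496
total pixels = 138496^2 = 19181142016

19181142016 pixels


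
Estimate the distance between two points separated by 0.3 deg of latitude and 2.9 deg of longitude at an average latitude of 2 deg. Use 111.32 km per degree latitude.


dlat_km = 0.3 * 111.32 = 33.396
dlon_km = 2.9 * 111.32 * cos(2) ≈ 322.631
dist = sqrt(33.396^2 + 322.631^2) ≈ 324.4 km

324.4 km


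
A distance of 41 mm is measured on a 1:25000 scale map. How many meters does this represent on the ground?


ground = 41 mm * 25000 / 1000 = 1025.0 m

1025.0 m


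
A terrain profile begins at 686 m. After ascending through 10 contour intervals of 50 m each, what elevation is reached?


elevation = 686 + 10 * 50 = 1186 m

1186 m


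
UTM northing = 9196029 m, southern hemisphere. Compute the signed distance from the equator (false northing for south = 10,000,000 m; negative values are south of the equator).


For southern: actual = 9196029 - 10000000 = -803971 m

-803971 m


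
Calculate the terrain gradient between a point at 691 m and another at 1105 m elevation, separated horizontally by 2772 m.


gradient = (1105 - 691) / 2772 = 414 / 2772 = 0.1494

0.1494


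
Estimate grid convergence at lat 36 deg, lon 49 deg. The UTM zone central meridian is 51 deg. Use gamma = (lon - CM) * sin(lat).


gamma = (49 - 51) * sin(36) = -2 * 0.587785 = -1.176 degrees

-1.176 degrees


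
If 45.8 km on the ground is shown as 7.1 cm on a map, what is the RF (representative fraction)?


ground = 45.8 km = 4580000 cm; RF denominator = ground / map = 4580000 / 7.1 ≈ 645070; RF = 1:645070

1:645070


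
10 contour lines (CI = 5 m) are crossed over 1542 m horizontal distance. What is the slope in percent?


elevation change = 10 * 5 = 50 m
slope = 50 / 1542 * 100 = 3.2%

3.2%


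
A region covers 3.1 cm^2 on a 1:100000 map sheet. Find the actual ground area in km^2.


ground_area = 3.1 * (100000/100)^2 = 3100000.0 m^2 = 3.1 km^2

3.1 km^2


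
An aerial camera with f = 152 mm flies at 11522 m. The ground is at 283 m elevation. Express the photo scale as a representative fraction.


scale = f / (H - h) = 152 mm / 11239 m = 152 / 11239000 = 1:73941

1:73941


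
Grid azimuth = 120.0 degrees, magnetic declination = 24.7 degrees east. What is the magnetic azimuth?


magnetic azimuth = grid azimuth - declination (east +ve)
mag_az = 120.0 - 24.7 = 95.3 degrees

95.3 degrees


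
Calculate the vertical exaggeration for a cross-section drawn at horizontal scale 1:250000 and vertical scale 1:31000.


VE = horizontal_scale / vertical_scale = 250000 / 31000 ≈ 8.1

8.1x


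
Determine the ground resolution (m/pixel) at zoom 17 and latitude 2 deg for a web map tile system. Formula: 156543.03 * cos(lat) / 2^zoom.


res = 156543.03 * cos(2) / 2^17 = 156543.03 * 0.99939083 / 131072 = 1.19 m/pixel

1.19 m/pixel


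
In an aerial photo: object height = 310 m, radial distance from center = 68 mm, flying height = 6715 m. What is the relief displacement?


d = h * r / H = 310 * 68 / 6715 = 3.14 mm

3.14 mm


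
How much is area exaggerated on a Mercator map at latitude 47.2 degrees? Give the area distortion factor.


area_distortion = 1/cos^2(47.2) = 2.166

2.166


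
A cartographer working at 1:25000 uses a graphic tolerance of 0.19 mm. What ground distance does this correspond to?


ground = 0.19 mm * 25000 / 1000 = 4.75 m

4.75 m


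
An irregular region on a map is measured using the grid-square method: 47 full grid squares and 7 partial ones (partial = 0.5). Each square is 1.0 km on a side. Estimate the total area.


effective squares = 47 + 7 * 0.5 = 50.5
area = 50.5 * 1.0 = 50.5 km^2

50.5 km^2


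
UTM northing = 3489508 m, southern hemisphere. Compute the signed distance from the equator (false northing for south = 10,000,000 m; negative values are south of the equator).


For southern: actual = 3489508 - 10000000 = -6510492 m

-6510492 m


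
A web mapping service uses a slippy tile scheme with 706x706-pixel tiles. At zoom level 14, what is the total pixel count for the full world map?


tiles per axis = 2^14 = 16384
total tiles = 16384^2 = 268435456
pixels per axis = 16384 * 706 = 11567104
total pixels = 11567104^2 = 133797894946816

133797894946816 pixels


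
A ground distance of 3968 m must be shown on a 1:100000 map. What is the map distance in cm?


map_cm = 3968 * 100 / 100000 = 3.968 cm ≈ 3.97 cm

3.97 cm


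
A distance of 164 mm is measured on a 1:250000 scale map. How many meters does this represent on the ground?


ground = 164 mm * 250000 / 1000 = 41000.0 m

41000.0 m


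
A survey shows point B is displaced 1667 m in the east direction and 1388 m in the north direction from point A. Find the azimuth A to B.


az = atan2(1667, 1388) = 50.2 deg
adjusted to 0-360: 50.2 degrees

50.2 degrees


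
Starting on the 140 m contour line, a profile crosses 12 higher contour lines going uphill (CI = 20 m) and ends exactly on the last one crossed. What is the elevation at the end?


elevation = 140 + 12 * 20 = 380 m

380 m


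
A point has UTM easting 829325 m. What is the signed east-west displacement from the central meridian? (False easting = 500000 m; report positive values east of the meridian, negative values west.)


displacement = 829325 - 500000 = 329325 m

329325 m


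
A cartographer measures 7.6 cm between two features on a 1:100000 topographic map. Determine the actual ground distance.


ground = 7.6 cm * 100000 / 100 = 7600.0 m = 7.6 km

7.6 km


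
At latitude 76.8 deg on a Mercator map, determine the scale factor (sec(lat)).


SF = 1 / cos(76.8) = 1 / 0.228351 = 4.379

4.379


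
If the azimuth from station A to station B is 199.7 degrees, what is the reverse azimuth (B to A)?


back azimuth = (199.7 + 180) mod 360 = 19.7 degrees

19.7 degrees


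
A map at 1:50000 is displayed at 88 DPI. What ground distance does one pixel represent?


pixel_cm = 2.54 / 88 ≈ 0.028864 cm
ground = pixel_cm * 50000 / 100 = 2.54 * 50000 / (88 * 100) = 127000 / 8800 ≈ 14.43 m

14.43 m


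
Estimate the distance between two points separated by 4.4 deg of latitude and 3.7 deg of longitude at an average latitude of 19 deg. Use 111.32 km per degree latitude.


dlat_km = 4.4 * 111.32 = 489.808
dlon_km = 3.7 * 111.32 * cos(19) ≈ 389.444
dist = sqrt(489.808^2 + 389.444^2) ≈ 625.8 km

625.8 km


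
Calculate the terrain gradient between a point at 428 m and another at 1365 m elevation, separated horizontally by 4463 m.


gradient = (1365 - 428) / 4463 = 937 / 4463 = 0.2099

0.2099


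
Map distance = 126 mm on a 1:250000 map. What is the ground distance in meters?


ground = 126 mm * 250000 / 1000 = 31500.0 m

31500.0 m


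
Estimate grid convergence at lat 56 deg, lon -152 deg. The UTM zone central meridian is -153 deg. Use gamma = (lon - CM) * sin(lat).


gamma = (-152 - -153) * sin(56) = 1 * 0.829038 = 0.829 degrees

0.829 degrees


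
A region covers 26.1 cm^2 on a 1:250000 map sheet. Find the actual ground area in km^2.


ground_area = 26.1 * (250000/100)^2 = 163125000.0 m^2 = 163.125 km^2

163.125 km^2


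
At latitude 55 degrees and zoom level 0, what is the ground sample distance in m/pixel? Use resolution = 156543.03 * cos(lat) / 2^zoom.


res = 156543.03 * cos(55) / 2^0 = 156543.03 * 0.57357644 / 1 = 89789.39 m/pixel

89789.39 m/pixel


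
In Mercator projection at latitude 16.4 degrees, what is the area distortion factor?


area_distortion = 1/cos^2(16.4) = 1.087

1.087


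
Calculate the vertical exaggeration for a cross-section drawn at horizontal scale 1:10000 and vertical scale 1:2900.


VE = horizontal_scale / vertical_scale = 10000 / 2900 ≈ 3.4

3.4x


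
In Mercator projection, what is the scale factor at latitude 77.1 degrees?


SF = 1 / cos(77.1) = 1 / 0.22325 = 4.479

4.479


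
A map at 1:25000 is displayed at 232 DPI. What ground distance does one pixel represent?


pixel_cm = 2.54 / 232 ≈ 0.010948 cm
ground = pixel_cm * 25000 / 100 = 2.54 * 25000 / (232 * 100) = 63500 / 23200 ≈ 2.74 m

2.74 m


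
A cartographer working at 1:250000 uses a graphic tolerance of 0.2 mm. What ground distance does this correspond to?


ground = 0.2 mm * 250000 / 1000 = 50.0 m

50.0 m


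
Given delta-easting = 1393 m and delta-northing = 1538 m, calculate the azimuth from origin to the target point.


az = atan2(1393, 1538) = 42.2 deg
adjusted to 0-360: 42.2 degrees

42.2 degrees


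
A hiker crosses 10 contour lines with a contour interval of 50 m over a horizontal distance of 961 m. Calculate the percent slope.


elevation change = 10 * 50 = 500 m
slope = 500 / 961 * 100 = 52.0%

52.0%


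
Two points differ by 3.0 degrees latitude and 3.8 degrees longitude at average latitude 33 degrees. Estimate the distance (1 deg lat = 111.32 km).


dlat_km = 3.0 * 111.32 = 333.96
dlon_km = 3.8 * 111.32 * cos(33) ≈ 354.771
dist = sqrt(333.96^2 + 354.771^2) ≈ 487.2 km

487.2 km


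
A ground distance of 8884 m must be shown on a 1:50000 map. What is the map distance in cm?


map_cm = 8884 * 100 / 50000 = 17.768 cm ≈ 17.77 cm

17.77 cm


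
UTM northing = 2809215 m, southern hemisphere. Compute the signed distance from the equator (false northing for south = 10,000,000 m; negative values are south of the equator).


For southern: actual = 2809215 - 10000000 = -7190785 m

-7190785 m


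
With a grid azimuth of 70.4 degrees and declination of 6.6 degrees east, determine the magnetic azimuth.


magnetic azimuth = grid azimuth - declination (east +ve)
mag_az = 70.4 - 6.6 = 63.8 degrees

63.8 degrees


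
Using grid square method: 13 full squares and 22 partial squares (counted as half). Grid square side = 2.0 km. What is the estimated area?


effective squares = 13 + 22 * 0.5 = 24.0
area = 24.0 * 4.0 = 96.0 km^2

96.0 km^2


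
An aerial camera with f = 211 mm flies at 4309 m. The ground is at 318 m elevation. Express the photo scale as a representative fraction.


scale = f / (H - h) = 211 mm / 3991 m = 211 / 3991000 = 1:18915

1:18915


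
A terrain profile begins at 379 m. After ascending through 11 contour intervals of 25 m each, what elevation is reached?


elevation = 379 + 11 * 25 = 654 m

654 m


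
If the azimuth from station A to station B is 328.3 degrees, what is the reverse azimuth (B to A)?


back azimuth = (328.3 + 180) mod 360 = 148.3 degrees

148.3 degrees


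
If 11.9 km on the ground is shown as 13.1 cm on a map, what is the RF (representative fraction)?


ground = 11.9 km = 1190000 cm; RF denominator = ground / map = 1190000 / 13.1 ≈ 90840; RF = 1:90840

1:90840


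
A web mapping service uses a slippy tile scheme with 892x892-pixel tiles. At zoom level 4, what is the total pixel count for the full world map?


tiles per axis = 2^4 = 16
total tiles = 16^2 = 256
pixels per axis = 16 * 892 = 14272
total pixels = 14272^2 = 203689984

203689984 pixels


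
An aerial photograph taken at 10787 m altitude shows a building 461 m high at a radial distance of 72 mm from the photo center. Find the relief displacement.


d = h * r / H = 461 * 72 / 10787 = 3.08 mm

3.08 mm


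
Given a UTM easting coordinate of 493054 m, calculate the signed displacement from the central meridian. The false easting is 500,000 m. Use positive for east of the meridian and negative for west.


displacement = 493054 - 500000 = -6946 m

-6946 m


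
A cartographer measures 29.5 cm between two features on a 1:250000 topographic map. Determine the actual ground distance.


ground = 29.5 cm * 250000 / 100 = 73750.0 m = 73.75 km

73.75 km


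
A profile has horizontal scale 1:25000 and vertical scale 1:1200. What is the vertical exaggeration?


VE = horizontal_scale / vertical_scale = 25000 / 1200 ≈ 20.8

20.8x


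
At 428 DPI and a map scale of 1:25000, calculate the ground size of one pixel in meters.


pixel_cm = 2.54 / 428 ≈ 0.005935 cm
ground = pixel_cm * 25000 / 100 = 2.54 * 25000 / (428 * 100) = 63500 / 42800 ≈ 1.48 m

1.48 m


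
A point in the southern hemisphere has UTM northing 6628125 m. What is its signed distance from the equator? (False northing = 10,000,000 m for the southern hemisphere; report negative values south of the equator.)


For southern: actual = 6628125 - 10000000 = -3371875 m

-3371875 m


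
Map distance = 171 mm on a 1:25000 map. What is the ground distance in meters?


ground = 171 mm * 25000 / 1000 = 4275.0 m

4275.0 m


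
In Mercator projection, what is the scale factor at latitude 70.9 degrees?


SF = 1 / cos(70.9) = 1 / 0.327218 = 3.056

3.056


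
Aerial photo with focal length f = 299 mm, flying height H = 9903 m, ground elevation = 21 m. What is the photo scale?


scale = f / (H - h) = 299 mm / 9882 m = 299 / 9882000 = 1:33050

1:33050


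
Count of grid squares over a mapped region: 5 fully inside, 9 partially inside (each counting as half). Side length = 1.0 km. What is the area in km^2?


effective squares = 5 + 9 * 0.5 = 9.5
area = 9.5 * 1.0 = 9.5 km^2

9.5 km^2


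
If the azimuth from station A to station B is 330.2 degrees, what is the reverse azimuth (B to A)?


back azimuth = (330.2 + 180) mod 360 = 150.2 degrees

150.2 degrees


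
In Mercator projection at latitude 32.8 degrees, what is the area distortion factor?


area_distortion = 1/cos^2(32.8) = 1.415

1.415


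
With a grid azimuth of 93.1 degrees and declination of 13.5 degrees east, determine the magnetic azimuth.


magnetic azimuth = grid azimuth - declination (east +ve)
mag_az = 93.1 - 13.5 = 79.6 degrees

79.6 degrees


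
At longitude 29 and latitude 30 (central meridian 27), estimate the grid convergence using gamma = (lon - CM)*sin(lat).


gamma = (29 - 27) * sin(30) = 2 * 0.5 = 1.0 degrees

1.0 degrees


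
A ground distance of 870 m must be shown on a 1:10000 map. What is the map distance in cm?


map_cm = 870 * 100 / 10000 = 8.7 cm

8.7 cm


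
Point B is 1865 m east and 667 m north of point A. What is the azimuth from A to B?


az = atan2(1865, 667) = 70.3 deg
adjusted to 0-360: 70.3 degrees

70.3 degrees


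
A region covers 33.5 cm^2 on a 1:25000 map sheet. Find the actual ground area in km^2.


ground_area = 33.5 * (25000/100)^2 = 2093750.0 m^2 = 2.09375 km^2 ≈ 2.094 km^2

2.094 km^2


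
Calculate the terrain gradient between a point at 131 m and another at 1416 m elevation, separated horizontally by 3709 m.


gradient = (1416 - 131) / 3709 = 1285 / 3709 = 0.3465

0.3465


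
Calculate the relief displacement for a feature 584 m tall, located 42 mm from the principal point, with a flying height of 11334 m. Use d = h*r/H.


d = h * r / H = 584 * 42 / 11334 = 2.16 mm

2.16 mm


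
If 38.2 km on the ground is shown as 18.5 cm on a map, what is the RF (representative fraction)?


ground = 38.2 km = 3820000 cm; RF denominator = ground / map = 3820000 / 18.5 ≈ 206486; RF = 1:206486

1:206486


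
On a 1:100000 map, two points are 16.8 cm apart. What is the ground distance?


ground = 16.8 cm * 100000 / 100 = 16800.0 m = 16.8 km

16.8 km


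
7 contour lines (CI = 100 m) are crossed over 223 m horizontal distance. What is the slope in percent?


elevation change = 7 * 100 = 700 m
slope = 700 / 223 * 100 = 313.9%

313.9%


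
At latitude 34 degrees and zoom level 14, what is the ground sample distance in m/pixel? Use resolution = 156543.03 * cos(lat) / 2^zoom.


res = 156543.03 * cos(34) / 2^14 = 156543.03 * 0.82903757 / 16384 = 7.92 m/pixel

7.92 m/pixel


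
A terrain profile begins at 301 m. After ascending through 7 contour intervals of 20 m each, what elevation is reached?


elevation = 301 + 7 * 20 = 441 m

441 m


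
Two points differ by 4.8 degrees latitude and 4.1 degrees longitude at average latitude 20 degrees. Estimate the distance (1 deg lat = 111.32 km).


dlat_km = 4.8 * 111.32 = 534.336
dlon_km = 4.1 * 111.32 * cos(20) ≈ 428.887
dist = sqrt(534.336^2 + 428.887^2) ≈ 685.2 km

685.2 km


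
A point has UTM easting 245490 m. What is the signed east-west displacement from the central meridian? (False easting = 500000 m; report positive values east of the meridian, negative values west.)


displacement = 245490 - 500000 = -254510 m

-254510 m


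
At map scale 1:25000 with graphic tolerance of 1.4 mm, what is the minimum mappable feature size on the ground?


ground = 1.4 mm * 25000 / 1000 = 35.0 m

35.0 m


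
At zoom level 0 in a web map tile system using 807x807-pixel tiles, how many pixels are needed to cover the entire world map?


tiles per axis = 2^0 = 1
total tiles = 1^2 = 1
pixels per axis = 1 * 807 = 807
total pixels = 807^2 = 651249

651249 pixels


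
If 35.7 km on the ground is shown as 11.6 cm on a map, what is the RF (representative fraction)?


ground = 35.7 km = 3570000 cm; RF denominator = ground / map = 3570000 / 11.6 ≈ 307759; RF = 1:307759

1:307759


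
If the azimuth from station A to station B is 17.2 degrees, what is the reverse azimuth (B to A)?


back azimuth = (17.2 + 180) mod 360 = 197.2 degrees

197.2 degrees


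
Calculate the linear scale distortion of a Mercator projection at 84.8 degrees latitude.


SF = 1 / cos(84.8) = 1 / 0.090633 = 11.034

11.034


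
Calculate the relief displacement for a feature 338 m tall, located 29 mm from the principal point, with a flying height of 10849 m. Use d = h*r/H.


d = h * r / H = 338 * 29 / 10849 = 0.9 mm

0.9 mm


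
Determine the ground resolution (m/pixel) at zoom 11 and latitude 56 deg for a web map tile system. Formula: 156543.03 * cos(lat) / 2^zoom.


res = 156543.03 * cos(56) / 2^11 = 156543.03 * 0.5591929 / 2048 = 42.74 m/pixel

42.74 m/pixel


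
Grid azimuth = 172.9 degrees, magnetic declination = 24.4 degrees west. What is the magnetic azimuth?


magnetic azimuth = grid azimuth - declination (east +ve)
mag_az = 172.9 - -24.4 = 197.3 degrees

197.3 degrees


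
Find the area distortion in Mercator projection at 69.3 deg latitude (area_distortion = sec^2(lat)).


area_distortion = 1/cos^2(69.3) = 8.004

8.004


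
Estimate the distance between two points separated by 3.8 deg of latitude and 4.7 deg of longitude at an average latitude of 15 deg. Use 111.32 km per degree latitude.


dlat_km = 3.8 * 111.32 = 423.016
dlon_km = 4.7 * 111.32 * cos(15) ≈ 505.376
dist = sqrt(423.016^2 + 505.376^2) ≈ 659.1 km

659.1 km


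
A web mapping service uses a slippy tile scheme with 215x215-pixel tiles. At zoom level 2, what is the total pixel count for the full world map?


tiles per axis = 2^2 = 4
total tiles = 4^2 = 16
pixels per axis = 4 * 215 = 860
total pixels = 860^2 = 739600

739600 pixels


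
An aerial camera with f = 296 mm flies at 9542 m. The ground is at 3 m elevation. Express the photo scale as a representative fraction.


scale = f / (H - h) = 296 mm / 9539 m = 296 / 9539000 = 1:32226

1:32226


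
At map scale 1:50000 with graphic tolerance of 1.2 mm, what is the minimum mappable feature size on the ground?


ground = 1.2 mm * 50000 / 1000 = 60.0 m

60.0 m


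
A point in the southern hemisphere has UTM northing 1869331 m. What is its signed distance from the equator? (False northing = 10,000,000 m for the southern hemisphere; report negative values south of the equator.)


For southern: actual = 1869331 - 10000000 = -8130669 m

-8130669 m


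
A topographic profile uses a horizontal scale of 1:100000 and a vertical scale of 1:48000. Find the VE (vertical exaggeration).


VE = horizontal_scale / vertical_scale = 100000 / 48000 ≈ 2.1

2.1x


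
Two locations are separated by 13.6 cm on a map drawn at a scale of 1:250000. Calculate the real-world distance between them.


ground = 13.6 cm * 250000 / 100 = 34000.0 m = 34.0 km

34.0 km


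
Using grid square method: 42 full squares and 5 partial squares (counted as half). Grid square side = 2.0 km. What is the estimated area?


effective squares = 42 + 5 * 0.5 = 44.5
area = 44.5 * 4.0 = 178.0 km^2

178.0 km^2


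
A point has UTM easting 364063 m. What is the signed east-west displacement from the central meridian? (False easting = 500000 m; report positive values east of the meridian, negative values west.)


displacement = 364063 - 500000 = -135937 m

-135937 m


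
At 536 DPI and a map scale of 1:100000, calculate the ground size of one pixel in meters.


pixel_cm = 2.54 / 536 ≈ 0.004739 cm
ground = pixel_cm * 100000 / 100 = 2.54 * 100000 / (536 * 100) = 254000 / 53600 ≈ 4.74 m

4.74 m


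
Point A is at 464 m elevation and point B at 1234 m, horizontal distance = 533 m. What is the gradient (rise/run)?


gradient = (1234 - 464) / 533 = 770 / 533 = 1.4447

1.4447


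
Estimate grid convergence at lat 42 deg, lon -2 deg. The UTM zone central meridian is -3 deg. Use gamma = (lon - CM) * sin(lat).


gamma = (-2 - -3) * sin(42) = 1 * 0.669131 = 0.669 degrees

0.669 degrees


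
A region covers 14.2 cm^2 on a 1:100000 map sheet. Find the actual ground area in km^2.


ground_area = 14.2 * (100000/100)^2 = 14200000.0 m^2 = 14.2 km^2

14.2 km^2


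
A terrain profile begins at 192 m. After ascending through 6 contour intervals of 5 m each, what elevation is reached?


elevation = 192 + 6 * 5 = 222 m

222 m


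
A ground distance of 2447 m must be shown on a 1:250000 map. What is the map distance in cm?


map_cm = 2447 * 100 / 250000 = 0.9788 cm ≈ 0.98 cm

0.98 cm


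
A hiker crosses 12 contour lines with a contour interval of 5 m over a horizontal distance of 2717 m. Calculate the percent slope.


elevation change = 12 * 5 = 60 m
slope = 60 / 2717 * 100 = 2.2%

2.2%


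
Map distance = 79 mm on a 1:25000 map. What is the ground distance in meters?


ground = 79 mm * 25000 / 1000 = 1975.0 m

1975.0 m


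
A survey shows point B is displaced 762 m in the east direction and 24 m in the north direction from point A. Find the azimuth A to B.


az = atan2(762, 24) = 88.2 deg
adjusted to 0-360: 88.2 degrees

88.2 degrees


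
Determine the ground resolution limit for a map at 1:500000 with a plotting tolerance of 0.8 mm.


ground = 0.8 mm * 500000 / 1000 = 400.0 m

400.0 m


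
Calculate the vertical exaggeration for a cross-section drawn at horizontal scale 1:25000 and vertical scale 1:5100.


VE = horizontal_scale / vertical_scale = 25000 / 5100 ≈ 4.9

4.9x


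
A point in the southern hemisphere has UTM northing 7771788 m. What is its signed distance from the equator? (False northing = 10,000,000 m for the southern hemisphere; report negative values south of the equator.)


For southern: actual = 7771788 - 10000000 = -2228212 m

-2228212 m


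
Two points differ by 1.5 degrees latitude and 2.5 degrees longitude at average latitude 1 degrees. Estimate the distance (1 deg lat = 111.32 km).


dlat_km = 1.5 * 111.32 = 166.98
dlon_km = 2.5 * 111.32 * cos(1) ≈ 278.258
dist = sqrt(166.98^2 + 278.258^2) ≈ 324.5 km

324.5 km


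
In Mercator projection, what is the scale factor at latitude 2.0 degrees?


SF = 1 / cos(2.0) = 1 / 0.999391 = 1.001

1.001


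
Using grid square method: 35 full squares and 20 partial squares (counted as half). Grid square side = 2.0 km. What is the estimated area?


effective squares = 35 + 20 * 0.5 = 45.0
area = 45.0 * 4.0 = 180.0 km^2

180.0 km^2


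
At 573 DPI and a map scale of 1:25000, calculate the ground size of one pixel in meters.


pixel_cm = 2.54 / 573 ≈ 0.004433 cm
ground = pixel_cm * 25000 / 100 = 2.54 * 25000 / (573 * 100) = 63500 / 57300 ≈ 1.11 m

1.11 m


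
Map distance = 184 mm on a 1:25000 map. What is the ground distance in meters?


ground = 184 mm * 25000 / 1000 = 4600.0 m

4600.0 m


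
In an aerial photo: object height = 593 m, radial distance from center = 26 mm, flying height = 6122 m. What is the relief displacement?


d = h * r / H = 593 * 26 / 6122 = 2.52 mm

2.52 mm


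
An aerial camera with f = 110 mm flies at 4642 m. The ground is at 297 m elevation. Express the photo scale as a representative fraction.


scale = f / (H - h) = 110 mm / 4345 m = 110 / 4345000 = 1:39500

1:39500


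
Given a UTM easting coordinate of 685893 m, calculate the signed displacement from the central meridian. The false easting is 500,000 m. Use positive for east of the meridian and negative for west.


displacement = 685893 - 500000 = 185893 m

185893 m


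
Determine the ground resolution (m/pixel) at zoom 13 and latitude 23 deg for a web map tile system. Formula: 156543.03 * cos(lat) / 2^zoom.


res = 156543.03 * cos(23) / 2^13 = 156543.03 * 0.92050485 / 8192 = 17.59 m/pixel

17.59 m/pixel


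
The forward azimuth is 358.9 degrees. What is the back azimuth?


back azimuth = (358.9 + 180) mod 360 = 178.9 degrees

178.9 degrees


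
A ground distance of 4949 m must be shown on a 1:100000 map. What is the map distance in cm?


map_cm = 4949 * 100 / 100000 = 4.949 cm ≈ 4.95 cm

4.95 cm


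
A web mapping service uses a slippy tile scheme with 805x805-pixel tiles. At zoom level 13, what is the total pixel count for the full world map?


tiles per axis = 2^13 = 8192
total tiles = 8192^2 = 67108864
pixels per axis = 8192 * 805 = 6594560
total pixels = 6594560^2 = 43488221593600

43488221593600 pixels


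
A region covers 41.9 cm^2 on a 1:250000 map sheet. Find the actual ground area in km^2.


ground_area = 41.9 * (250000/100)^2 = 261875000.0 m^2 = 261.875 km^2

261.875 km^2


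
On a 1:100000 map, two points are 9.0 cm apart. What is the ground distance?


ground = 9.0 cm * 100000 / 100 = 9000.0 m = 9.0 km

9.0 km


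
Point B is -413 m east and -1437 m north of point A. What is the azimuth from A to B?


az = atan2(-413, -1437) = -164.0 deg
adjusted to 0-360: 196.0 degrees

196.0 degrees


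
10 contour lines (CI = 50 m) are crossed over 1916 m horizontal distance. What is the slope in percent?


elevation change = 10 * 50 = 500 m
slope = 500 / 1916 * 100 = 26.1%

26.1%


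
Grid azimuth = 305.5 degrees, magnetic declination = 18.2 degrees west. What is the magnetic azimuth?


magnetic azimuth = grid azimuth - declination (east +ve)
mag_az = 305.5 - -18.2 = 323.7 degrees

323.7 degrees


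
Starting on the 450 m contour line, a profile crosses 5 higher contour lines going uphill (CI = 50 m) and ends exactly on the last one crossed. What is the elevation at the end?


elevation = 450 + 5 * 50 = 700 m

700 m


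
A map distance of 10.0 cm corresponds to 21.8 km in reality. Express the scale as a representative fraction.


ground = 21.8 km = 2180000 cm; RF denominator = ground / map = 2180000 / 10.0 = 218000; RF = 1:218000

1:218000


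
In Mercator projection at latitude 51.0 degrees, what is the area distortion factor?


area_distortion = 1/cos^2(51.0) = 2.525

2.525


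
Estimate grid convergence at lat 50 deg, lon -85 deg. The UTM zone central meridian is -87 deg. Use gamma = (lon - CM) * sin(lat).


gamma = (-85 - -87) * sin(50) = 2 * 0.766044 = 1.532 degrees

1.532 degrees


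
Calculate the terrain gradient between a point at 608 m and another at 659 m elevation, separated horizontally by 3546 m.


gradient = (659 - 608) / 3546 = 51 / 3546 = 0.0144

0.0144


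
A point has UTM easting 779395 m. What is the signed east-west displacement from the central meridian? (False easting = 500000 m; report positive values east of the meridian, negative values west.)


displacement = 779395 - 500000 = 279395 m

279395 m


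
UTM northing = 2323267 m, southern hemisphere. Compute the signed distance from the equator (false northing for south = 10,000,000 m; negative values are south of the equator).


For southern: actual = 2323267 - 10000000 = -7676733 m

-7676733 m


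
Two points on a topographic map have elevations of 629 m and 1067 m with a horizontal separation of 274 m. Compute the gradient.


gradient = (1067 - 629) / 274 = 438 / 274 = 1.5985

1.5985


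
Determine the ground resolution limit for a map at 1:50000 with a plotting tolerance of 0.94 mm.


ground = 0.94 mm * 50000 / 1000 = 47.0 m

47.0 m


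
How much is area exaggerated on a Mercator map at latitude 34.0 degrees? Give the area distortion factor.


area_distortion = 1/cos^2(34.0) = 1.455

1.455


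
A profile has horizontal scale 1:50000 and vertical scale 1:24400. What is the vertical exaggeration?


VE = horizontal_scale / vertical_scale = 50000 / 24400 ≈ 2.0

2.0x


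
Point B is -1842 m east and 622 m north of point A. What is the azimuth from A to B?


az = atan2(-1842, 622) = -71.3 deg
adjusted to 0-360: 288.7 degrees

288.7 degrees


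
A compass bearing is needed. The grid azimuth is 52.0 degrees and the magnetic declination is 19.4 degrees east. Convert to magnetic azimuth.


magnetic azimuth = grid azimuth - declination (east +ve)
mag_az = 52.0 - 19.4 = 32.6 degrees

32.6 degrees


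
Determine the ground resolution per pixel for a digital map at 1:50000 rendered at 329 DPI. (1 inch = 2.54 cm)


pixel_cm = 2.54 / 329 ≈ 0.00772 cm
ground = pixel_cm * 50000 / 100 = 2.54 * 50000 / (329 * 100) = 127000 / 32900 ≈ 3.86 m

3.86 m


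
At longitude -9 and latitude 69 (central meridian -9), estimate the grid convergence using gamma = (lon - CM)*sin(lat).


gamma = (-9 - -9) * sin(69) = 0 * 0.93358 = 0.0 degrees

0.0 degrees


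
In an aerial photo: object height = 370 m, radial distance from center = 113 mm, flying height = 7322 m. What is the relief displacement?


d = h * r / H = 370 * 113 / 7322 = 5.71 mm

5.71 mm


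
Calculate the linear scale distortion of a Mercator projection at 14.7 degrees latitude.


SF = 1 / cos(14.7) = 1 / 0.967268 = 1.034

1.034


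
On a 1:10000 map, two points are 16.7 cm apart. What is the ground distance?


ground = 16.7 cm * 10000 / 100 = 1670.0 m = 1.67 km

1.67 km


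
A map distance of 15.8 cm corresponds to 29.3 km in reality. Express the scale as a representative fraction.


ground = 29.3 km = 2930000 cm; RF denominator = ground / map = 2930000 / 15.8 ≈ 185443; RF = 1:185443

1:185443


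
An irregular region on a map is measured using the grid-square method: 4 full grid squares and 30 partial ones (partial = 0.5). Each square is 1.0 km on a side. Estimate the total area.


effective squares = 4 + 30 * 0.5 = 19.0
area = 19.0 * 1.0 = 19.0 km^2

19.0 km^2


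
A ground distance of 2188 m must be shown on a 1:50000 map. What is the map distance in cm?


map_cm = 2188 * 100 / 50000 = 4.376 cm ≈ 4.38 cm

4.38 cm


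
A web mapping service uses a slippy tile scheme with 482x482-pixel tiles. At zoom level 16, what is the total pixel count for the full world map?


tiles per axis = 2^16 = 65536
total tiles = 65536^2 = 4294967296
pixels per axis = 65536 * 482 = 31588352
total pixels = 31588352^2 = 997823982075904

997823982075904 pixels


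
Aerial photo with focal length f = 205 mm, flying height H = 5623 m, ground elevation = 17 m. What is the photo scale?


scale = f / (H - h) = 205 mm / 5606 m = 205 / 5606000 = 1:27346

1:27346
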